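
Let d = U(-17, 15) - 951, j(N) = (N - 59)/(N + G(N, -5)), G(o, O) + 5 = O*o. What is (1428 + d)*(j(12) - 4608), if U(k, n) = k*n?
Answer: -54207294/53 ≈ -1.0228e+6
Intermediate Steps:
G(o, O) = -5 + O*o
j(N) = (-59 + N)/(-5 - 4*N) (j(N) = (N - 59)/(N + (-5 - 5*N)) = (-59 + N)/(-5 - 4*N))
d = -1206 (d = -17*15 - 951 = -255 - 951 = -1206)
(1428 + d)*(j(12) - 4608) = (1428 - 1206)*((59 - 1*12)/(5 + 4*12) - 4608) = 222*((59 - 12)/(5 + 48) - 4608) = 222*(47/53 - 4608) = 222*(-244177/53) = -54207294/53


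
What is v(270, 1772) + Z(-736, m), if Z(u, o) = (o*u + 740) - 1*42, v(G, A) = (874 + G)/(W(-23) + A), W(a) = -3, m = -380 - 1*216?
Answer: 777218370/1769 ≈ 4.3935e+5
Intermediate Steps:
m = -596 (m = -380 - 216 = -596)
v(G, A) = (874 + G)/(-3 + A)
Z(u, o) = 698 + o*u (Z(u, o) = (740 + o*u) - 42 = 698 + o*u)
v(270, 1772) + Z(-736, m) = (874 + 270)/(-3 + 1772) + (698 - 596*(-736)) = 1144/1769 + (698 + 438656) = (1/1769)*1144 + 439354 = 1144/1769 + 439354 = 777218370/1769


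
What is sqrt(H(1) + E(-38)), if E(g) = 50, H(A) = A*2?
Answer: 2*sqrt(13) ≈ 7.2111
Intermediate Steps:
H(A) = 2*A
sqrt(H(1) + E(-38)) = sqrt(2*1 + 50) = sqrt(2 + 50) = sqrt(52) = 2*sqrt(13)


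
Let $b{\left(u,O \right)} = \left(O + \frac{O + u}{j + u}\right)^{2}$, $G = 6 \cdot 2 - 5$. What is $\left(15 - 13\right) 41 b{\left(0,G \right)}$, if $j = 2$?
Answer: $\frac{18081}{2} \approx 9040.5$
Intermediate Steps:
$G = 7$ ($G = 12 - 5 = 7$)
$b{\left(u,O \right)} = \left(O + \frac{O + u}{2 + u}\right)^{2}$
$\left(15 - 13\right) 41 b{\left(0,G \right)} = \left(15 - 13\right) 41 \frac{\left(0 + 3 \cdot 7 + 7 \cdot 0\right)^{2}}{\left(2 + 0\right)^{2}} = \left(15 - 13\right) 41 \frac{\left(0 + 21 + 0\right)^{2}}{4} = 2 \cdot 41 \frac{21^{2}}{4} = 82 \cdot \frac{1}{4} \cdot 441 = 82 \cdot \frac{441}{4} = \frac{18081}{2}$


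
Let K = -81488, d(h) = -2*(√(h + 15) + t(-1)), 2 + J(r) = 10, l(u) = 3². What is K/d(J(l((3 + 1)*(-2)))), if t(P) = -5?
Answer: -101860 - 20372*√23 ≈ -1.9956e+5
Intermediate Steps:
l(u) = 9
J(r) = 8 (J(r) = -2 + 10 = 8)
d(h) = 10 - 2*√(15 + h) (d(h) = -2*(√(h + 15) - 5) = -2*(√(15 + h) - 5) = -2*(-5 + √(15 + h)) = 10 - 2*√(15 + h))
K/d(J(l((3 + 1)*(-2)))) = -81488/(10 - 2*√(15 + 8)) = -81488/(10 - 2*√23)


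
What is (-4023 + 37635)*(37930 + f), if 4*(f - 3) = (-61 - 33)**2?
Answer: 1349252904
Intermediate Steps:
f = 2212 (f = 3 + (-61 - 33)**2/4 = 3 + (1/4)*(-94)**2 = 3 + (1/4)*8836 = 3 + 2209 = 2212)
(-4023 + 37635)*(37930 + f) = (-4023 + 37635)*(37930 + 2212) = 33612*40142 = 1349252904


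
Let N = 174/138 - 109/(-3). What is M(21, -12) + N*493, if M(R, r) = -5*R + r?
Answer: 1270769/69 ≈ 18417.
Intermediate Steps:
M(R, r) = r - 5*R
N = 2594/69 (N = 174*(1/138) - 109*(-⅓) = 29/23 + 109/3 = 2594/69 ≈ 37.594)
M(21, -12) + N*493 = (-12 - 5*21) + (2594/69)*493 = (-12 - 105) + 1278842/69 = -117 + 1278842/69 = 1270769/69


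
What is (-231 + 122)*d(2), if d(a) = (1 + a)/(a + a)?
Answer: -327/4 ≈ -81.750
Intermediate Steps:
d(a) = (1 + a)/(2*a) (d(a) = (1 + a)/((2*a)) = (1 + a)*(1/(2*a)) = (1 + a)/(2*a))
(-231 + 122)*d(2) = (-231 + 122)*((½)*(1 + 2)/2) = -109*3/(2*2) = -109*¾ = -327/4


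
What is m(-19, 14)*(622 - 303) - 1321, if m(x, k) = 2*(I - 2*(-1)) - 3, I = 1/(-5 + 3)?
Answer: -1321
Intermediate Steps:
I = -1/2 (I = 1/(-2) = -1/2 ≈ -0.50000)
m(x, k) = 0 (m(x, k) = 2*(-1/2 - 2*(-1)) - 3 = 2*(-1/2 + 2) - 3 = 2*(3/2) - 3 = 3 - 3 = 0)
m(-19, 14)*(622 - 303) - 1321 = 0*(622 - 303) - 1321 = 0*319 - 1321 = 0 - 1321 = -1321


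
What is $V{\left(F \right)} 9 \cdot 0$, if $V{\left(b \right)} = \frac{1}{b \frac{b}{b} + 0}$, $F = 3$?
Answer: $0$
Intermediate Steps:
$V{\left(b \right)} = \frac{1}{b}$ ($V{\left(b \right)} = \frac{1}{b 1 + 0} = \frac{1}{b + 0} = \frac{1}{b}$)
$V{\left(F \right)} 9 \cdot 0 = \frac{1}{3} \cdot 9 \cdot 0 = 3 \cdot 0 = 0$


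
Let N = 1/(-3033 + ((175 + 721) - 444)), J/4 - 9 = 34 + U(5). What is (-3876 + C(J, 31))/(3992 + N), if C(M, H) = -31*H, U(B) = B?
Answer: -12484297/10303351 ≈ -1.2117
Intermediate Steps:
J = 192 (J = 36 + 4*(34 + 5) = 36 + 4*39 = 36 + 156 = 192)
N = -1/2581 (N = 1/(-3033 + (896 - 444)) = 1/(-3033 + 452) = 1/(-2581) = -1/2581 ≈ -0.00038745)
(-3876 + C(J, 31))/(3992 + N) = (-3876 - 31*31)/(3992 - 1/2581) = (-3876 - 961)/(10303351/2581) = -4837*2581/10303351 = -12484297/10303351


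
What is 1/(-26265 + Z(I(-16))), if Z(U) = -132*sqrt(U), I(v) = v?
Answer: -8755/230043003 + 176*I/230043003 ≈ -3.8058e-5 + 7.6507e-7*I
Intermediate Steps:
1/(-26265 + Z(I(-16))) = 1/(-26265 - 528*I) = (-26265 + 528*I)/690129009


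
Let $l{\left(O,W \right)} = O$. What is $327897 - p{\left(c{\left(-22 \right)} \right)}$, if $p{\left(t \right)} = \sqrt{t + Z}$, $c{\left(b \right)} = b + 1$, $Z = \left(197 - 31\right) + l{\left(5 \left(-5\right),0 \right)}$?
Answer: $327897 - 2 \sqrt{30} \approx 3.2789 \cdot 10^{5}$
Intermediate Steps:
$Z = 141$ ($Z = \left(197 - 31\right) + 5 \left(-5\right) = 166 - 25 = 141$)
$c{\left(b \right)} = 1 + b$
$p{\left(t \right)} = \sqrt{141 + t}$ ($p{\left(t \right)} = \sqrt{t + 141} = \sqrt{141 + t}$)
$327897 - p{\left(c{\left(-22 \right)} \right)} = 327897 - \sqrt{141 + \left(1 - 22\right)} = 327897 - \sqrt{141 - 21} = 327897 - \sqrt{120} = 327897 - 2 \sqrt{30}$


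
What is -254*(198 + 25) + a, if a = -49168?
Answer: -105810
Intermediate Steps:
-254*(198 + 25) + a = -254*(198 + 25) - 49168 = -254*223 - 49168 = -56642 - 49168 = -105810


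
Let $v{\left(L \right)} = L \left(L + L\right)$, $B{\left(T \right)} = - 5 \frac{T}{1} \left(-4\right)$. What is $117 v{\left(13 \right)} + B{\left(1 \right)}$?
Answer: $39566$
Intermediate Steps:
$B{\left(T \right)} = 20 T$ ($B{\left(T \right)} = - 5 T 1 \left(-4\right) = - 5 T \left(-4\right) = 20 T$)
$v{\left(L \right)} = 2 L^{2}$ ($v{\left(L \right)} = L 2 L = 2 L^{2}$)
$117 v{\left(13 \right)} + B{\left(1 \right)} = 117 \cdot 2 \cdot 13^{2} + 20 \cdot 1 = 117 \cdot 2 \cdot 169 + 20 = 117 \cdot 338 + 20 = 39546 + 20 = 39566$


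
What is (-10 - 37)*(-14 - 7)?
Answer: 987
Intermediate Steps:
(-10 - 37)*(-14 - 7) = -47*(-21) = 987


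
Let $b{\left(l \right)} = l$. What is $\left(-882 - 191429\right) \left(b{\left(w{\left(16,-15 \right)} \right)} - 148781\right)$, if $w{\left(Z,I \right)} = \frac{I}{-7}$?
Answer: $28611810796$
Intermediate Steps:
$w{\left(Z,I \right)} = - \frac{I}{7}$ ($w{\left(Z,I \right)} = I \left(- \frac{1}{7}\right) = - \frac{I}{7}$)
$\left(-882 - 191429\right) \left(b{\left(w{\left(16,-15 \right)} \right)} - 148781\right) = \left(-882 - 191429\right) \left(\left(- \frac{1}{7}\right) \left(-15\right) - 148781\right) = - 192311 \left(\frac{15}{7} - 148781\right) = \left(-192311\right) \left(- \frac{1041452}{7}\right) = 28611810796$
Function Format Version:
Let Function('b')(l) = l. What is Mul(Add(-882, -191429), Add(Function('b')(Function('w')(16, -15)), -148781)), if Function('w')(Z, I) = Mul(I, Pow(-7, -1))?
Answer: 28611810796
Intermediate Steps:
Function('w')(Z, I) = Mul(Rational(-1, 7), I) (Function('w')(Z, I) = Mul(I, Rational(-1, 7)) = Mul(Rational(-1, 7), I))
Mul(Add(-882, -191429), Add(Function('b')(Function('w')(16, -15)), -148781)) = Mul(Add(-882, -191429), Add(Mul(Rational(-1, 7), -15), -148781)) = Mul(-192311, Add(Rational(15, 7), -148781)) = Mul(-192311, Rational(-1041452, 7)) = 28611810796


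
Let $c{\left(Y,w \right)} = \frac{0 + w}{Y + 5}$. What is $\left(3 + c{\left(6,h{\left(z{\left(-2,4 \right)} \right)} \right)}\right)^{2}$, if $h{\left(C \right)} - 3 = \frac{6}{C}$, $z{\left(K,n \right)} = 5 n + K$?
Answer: $\frac{11881}{1089} \approx 10.91$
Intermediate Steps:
$z{\left(K,n \right)} = K + 5 n$
$h{\left(C \right)} = 3 + \frac{6}{C}$
$c{\left(Y,w \right)} = \frac{w}{5 + Y}$
$\left(3 + c{\left(6,h{\left(z{\left(-2,4 \right)} \right)} \right)}\right)^{2} = \left(3 + \frac{3 + \frac{6}{-2 + 5 \cdot 4}}{5 + 6}\right)^{2} = \left(3 + \frac{3 + \frac{6}{-2 + 20}}{11}\right)^{2} = \left(3 + \left(3 + \frac{6}{18}\right) \frac{1}{11}\right)^{2} = \left(3 + \left(3 + 6 \cdot \frac{1}{18}\right) \frac{1}{11}\right)^{2} = \left(3 + \left(3 + \frac{1}{3}\right) \frac{1}{11}\right)^{2} = \left(3 + \frac{10}{3} \cdot \frac{1}{11}\right)^{2} = \left(3 + \frac{10}{33}\right)^{2} = \left(\frac{109}{33}\right)^{2} = \frac{11881}{1089}$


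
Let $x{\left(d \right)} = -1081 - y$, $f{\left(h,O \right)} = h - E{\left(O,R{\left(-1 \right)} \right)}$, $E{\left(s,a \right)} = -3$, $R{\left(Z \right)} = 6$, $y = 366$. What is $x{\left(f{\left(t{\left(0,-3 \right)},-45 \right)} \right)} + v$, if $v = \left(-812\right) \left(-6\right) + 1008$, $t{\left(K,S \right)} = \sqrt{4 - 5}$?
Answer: $4433$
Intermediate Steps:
$t{\left(K,S \right)} = i$ ($t{\left(K,S \right)} = \sqrt{-1} = i$)
$f{\left(h,O \right)} = 3 + h$ ($f{\left(h,O \right)} = h - -3 = h + 3 = 3 + h$)
$x{\left(d \right)} = -1447$ ($x{\left(d \right)} = -1081 - 366 = -1447$)
$v = 5880$ ($v = 4872 + 1008 = 5880$)
$x{\left(f{\left(t{\left(0,-3 \right)},-45 \right)} \right)} + v = -1447 + 5880 = 4433$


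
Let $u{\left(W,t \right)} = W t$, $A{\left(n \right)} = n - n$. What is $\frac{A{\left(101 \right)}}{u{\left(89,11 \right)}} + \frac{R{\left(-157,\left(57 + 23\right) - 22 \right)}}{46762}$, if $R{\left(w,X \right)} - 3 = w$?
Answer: $- \frac{77}{23381} \approx -0.0032933$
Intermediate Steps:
$A{\left(n \right)} = 0$
$R{\left(w,X \right)} = 3 + w$
$\frac{A{\left(101 \right)}}{u{\left(89,11 \right)}} + \frac{R{\left(-157,\left(57 + 23\right) - 22 \right)}}{46762} = \frac{0}{89 \cdot 11} + \frac{3 - 157}{46762} = \frac{0}{979} - \frac{77}{23381} = 0 \cdot \frac{1}{979} - \frac{77}{23381} = 0 - \frac{77}{23381} = - \frac{77}{23381}$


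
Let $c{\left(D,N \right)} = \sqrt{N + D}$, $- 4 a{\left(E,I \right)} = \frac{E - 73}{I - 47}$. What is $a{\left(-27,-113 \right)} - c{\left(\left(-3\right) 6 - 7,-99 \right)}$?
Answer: $- \frac{5}{32} - 2 i \sqrt{31} \approx -0.15625 - 11.136 i$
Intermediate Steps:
$a{\left(E,I \right)} = - \frac{-73 + E}{4 \left(-47 + I\right)}$ ($a{\left(E,I \right)} = - \frac{\left(E - 73\right) \frac{1}{I - 47}}{4} = - \frac{\left(-73 + E\right) \frac{1}{-47 + I}}{4} = - \frac{\frac{1}{-47 + I} \left(-73 + E\right)}{4} = - \frac{-73 + E}{4 \left(-47 + I\right)}$)
$c{\left(D,N \right)} = \sqrt{D + N}$
$a{\left(-27,-113 \right)} - c{\left(\left(-3\right) 6 - 7,-99 \right)} = \frac{73 - -27}{4 \left(-47 - 113\right)} - \sqrt{\left(\left(-3\right) 6 - 7\right) - 99} = \frac{73 + 27}{4 \left(-160\right)} - \sqrt{\left(-18 - 7\right) - 99} = \frac{1}{4} \left(- \frac{1}{160}\right) 100 - \sqrt{-25 - 99} = - \frac{5}{32} - \sqrt{-124} = - \frac{5}{32} - 2 i \sqrt{31}$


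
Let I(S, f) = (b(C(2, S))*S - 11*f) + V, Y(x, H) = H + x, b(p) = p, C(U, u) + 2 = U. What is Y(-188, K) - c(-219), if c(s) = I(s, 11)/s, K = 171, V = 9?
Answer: -3835/219 ≈ -17.511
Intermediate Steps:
C(U, u) = -2 + U
I(S, f) = 9 - 11*f (I(S, f) = ((-2 + 2)*S - 11*f) + 9 = (0*S - 11*f) + 9 = (0 - 11*f) + 9 = -11*f + 9 = 9 - 11*f)
c(s) = -112/s (c(s) = (9 - 11*11)/s = (9 - 121)/s = -112/s)
Y(-188, K) - c(-219) = (171 - 188) - (-112)/(-219) = -17 - (-112)*(-1)/219 = -17 - 1*112/219 = -17 - 112/219 = -3835/219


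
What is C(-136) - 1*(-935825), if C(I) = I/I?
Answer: 935826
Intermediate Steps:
C(I) = 1
C(-136) - 1*(-935825) = 1 - 1*(-935825) = 1 + 935825 = 935826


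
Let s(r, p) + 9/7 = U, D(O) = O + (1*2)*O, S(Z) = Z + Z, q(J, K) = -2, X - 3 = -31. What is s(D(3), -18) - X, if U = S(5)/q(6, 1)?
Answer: 152/7 ≈ 21.714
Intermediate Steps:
X = -28 (X = 3 - 31 = -28)
S(Z) = 2*Z
U = -5 (U = (2*5)/(-2) = 10*(-½) = -5)
D(O) = 3*O (D(O) = O + 2*O = 3*O)
s(r, p) = -44/7 (s(r, p) = -9/7 - 5 = -44/7)
s(D(3), -18) - X = -44/7 - 1*(-28) = -44/7 + 28 = 152/7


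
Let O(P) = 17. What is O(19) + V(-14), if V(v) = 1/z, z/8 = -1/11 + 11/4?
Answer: 3989/234 ≈ 17.047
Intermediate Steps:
z = 234/11 (z = 8*(-1/11 + 11/4) = 8*(117/44) = 234/11 ≈ 21.273)
V(v) = 11/234 (V(v) = 1/(234/11) = 11/234)
O(19) + V(-14) = 17 + 11/234 = 3989/234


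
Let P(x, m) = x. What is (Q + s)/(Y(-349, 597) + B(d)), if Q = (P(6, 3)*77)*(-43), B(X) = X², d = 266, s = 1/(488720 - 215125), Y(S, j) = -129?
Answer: -5435238269/19323194065 ≈ -0.28128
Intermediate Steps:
s = 1/273595 ≈ 3.6550e-6
Q = -19866 (Q = (6*77)*(-43) = 462*(-43) = -19866)
(Q + s)/(Y(-349, 597) + B(d)) = (-19866 + 1/273595)/(-129 + 266²) = -5435238269/(273595*(-129 + 70756)) = -5435238269/273595/70627 = -5435238269/273595*1/70627 = -5435238269/19323194065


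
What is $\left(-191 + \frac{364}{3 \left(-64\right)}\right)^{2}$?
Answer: $\frac{85729081}{2304} \approx 37209.0$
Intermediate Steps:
$\left(-191 + \frac{364}{3 \left(-64\right)}\right)^{2} = \left(-191 + \frac{364}{-192}\right)^{2} = \left(-191 + 364 \left(- \frac{1}{192}\right)\right)^{2} = \left(-191 - \frac{91}{48}\right)^{2} = \left(- \frac{9259}{48}\right)^{2} = \frac{85729081}{2304}$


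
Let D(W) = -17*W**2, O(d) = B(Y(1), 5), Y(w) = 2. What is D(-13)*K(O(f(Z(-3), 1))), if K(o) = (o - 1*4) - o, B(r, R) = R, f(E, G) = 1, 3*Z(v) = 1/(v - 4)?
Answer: 11492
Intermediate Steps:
Z(v) = 1/(3*(-4 + v)) (Z(v) = 1/(3*(v - 4)) = 1/(3*(-4 + v)))
O(d) = 5
K(o) = -4 (K(o) = (o - 4) - o = (-4 + o) - o = -4)
D(-13)*K(O(f(Z(-3), 1))) = -17*(-13)**2*(-4) = -17*169*(-4) = -2873*(-4) = 11492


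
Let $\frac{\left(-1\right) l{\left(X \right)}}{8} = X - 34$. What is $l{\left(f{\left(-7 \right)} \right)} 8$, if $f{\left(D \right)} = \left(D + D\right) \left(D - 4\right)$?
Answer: $-7680$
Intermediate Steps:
$f{\left(D \right)} = 2 D \left(-4 + D\right)$
$l{\left(X \right)} = 272 - 8 X$ ($l{\left(X \right)} = - 8 \left(X - 34\right) = - 8 \left(-34 + X\right) = 272 - 8 X$)
$l{\left(f{\left(-7 \right)} \right)} 8 = \left(272 - 8 \cdot 2 \left(-7\right) \left(-4 - 7\right)\right) 8 = \left(272 - 8 \cdot 2 \left(-7\right) \left(-11\right)\right) 8 = \left(272 - 1232\right) 8 = \left(-960\right) 8 = -7680$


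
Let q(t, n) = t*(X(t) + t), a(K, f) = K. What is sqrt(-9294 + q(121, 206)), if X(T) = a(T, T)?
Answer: 2*sqrt(4997) ≈ 141.38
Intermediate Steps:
X(T) = T
q(t, n) = 2*t**2 (q(t, n) = t*(t + t) = t*(2*t) = 2*t**2)
sqrt(-9294 + q(121, 206)) = sqrt(-9294 + 2*121**2) = sqrt(-9294 + 2*14641) = sqrt(-9294 + 29282) = sqrt(19988) = 2*sqrt(4997)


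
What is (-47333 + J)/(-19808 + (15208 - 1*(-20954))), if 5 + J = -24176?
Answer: -35757/8177 ≈ -4.3729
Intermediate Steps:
J = -24181 (J = -5 - 24176 = -24181)
(-47333 + J)/(-19808 + (15208 - 1*(-20954))) = (-47333 - 24181)/(-19808 + (15208 - 1*(-20954))) = -71514/(-19808 + (15208 + 20954)) = -71514/(-19808 + 36162) = -71514/16354 = -71514*1/16354 = -35757/8177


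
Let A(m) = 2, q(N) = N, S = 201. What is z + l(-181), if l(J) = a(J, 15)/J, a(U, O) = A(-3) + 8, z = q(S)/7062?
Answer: -11413/426074 ≈ -0.026786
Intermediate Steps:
z = 67/2354 (z = 201/7062 = 201*(1/7062) = 67/2354 ≈ 0.028462)
a(U, O) = 10 (a(U, O) = 2 + 8 = 10)
l(J) = 10/J
z + l(-181) = 67/2354 + 10/(-181) = 67/2354 + 10*(-1/181) = 67/2354 - 10/181 = -11413/426074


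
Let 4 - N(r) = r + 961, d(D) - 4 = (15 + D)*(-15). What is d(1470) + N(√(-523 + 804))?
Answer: -23228 - √281 ≈ -23245.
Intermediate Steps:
d(D) = -221 - 15*D (d(D) = 4 + (15 + D)*(-15) = 4 + (-225 - 15*D) = -221 - 15*D)
N(r) = -957 - r (N(r) = 4 - (r + 961) = 4 - (961 + r) = 4 + (-961 - r) = -957 - r)
d(1470) + N(√(-523 + 804)) = (-221 - 15*1470) + (-957 - √(-523 + 804)) = (-221 - 22050) + (-957 - √281) = -22271 + (-957 - √281) = -23228 - √281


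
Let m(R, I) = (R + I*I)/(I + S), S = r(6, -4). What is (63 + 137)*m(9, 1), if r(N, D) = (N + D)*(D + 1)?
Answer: -400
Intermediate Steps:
r(N, D) = (1 + D)*(D + N) (r(N, D) = (D + N)*(1 + D) = (1 + D)*(D + N))
S = -6 (S = -4 + 6 + (-4)**2 - 4*6 = -4 + 6 + 16 - 24 = -6)
m(R, I) = (R + I**2)/(-6 + I) (m(R, I) = (R + I*I)/(I - 6) = (R + I**2)/(-6 + I))
(63 + 137)*m(9, 1) = (63 + 137)*((9 + 1**2)/(-6 + 1)) = 200*((9 + 1)/(-5)) = 200*(-1/5*10) = 200*(-2) = -400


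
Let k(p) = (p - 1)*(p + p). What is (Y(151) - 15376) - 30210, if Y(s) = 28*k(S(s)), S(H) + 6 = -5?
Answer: -38194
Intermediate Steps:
S(H) = -11 (S(H) = -6 - 5 = -11)
k(p) = 2*p*(-1 + p) (k(p) = (-1 + p)*(2*p) = 2*p*(-1 + p))
Y(s) = 7392 (Y(s) = 28*(2*(-11)*(-1 - 11)) = 28*(2*(-11)*(-12)) = 28*264 = 7392)
(Y(151) - 15376) - 30210 = (7392 - 15376) - 30210 = -7984 - 30210 = -38194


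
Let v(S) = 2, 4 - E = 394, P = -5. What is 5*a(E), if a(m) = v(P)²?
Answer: 20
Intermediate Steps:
E = -390 (E = 4 - 1*394 = 4 - 394 = -390)
a(m) = 4 (a(m) = 2² = 4)
5*a(E) = 5*4 = 20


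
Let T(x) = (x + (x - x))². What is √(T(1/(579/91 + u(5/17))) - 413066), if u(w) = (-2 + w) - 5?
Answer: I*√116466109217/531 ≈ 642.7*I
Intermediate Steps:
u(w) = -7 + w
T(x) = x² (T(x) = (x + 0)² = x²)
√(T(1/(579/91 + u(5/17))) - 413066) = √((1/(579/91 + (-7 + 5/17)))² - 413066) = √((1/(579/91 - 114/17))² - 413066) = √((1/(-531/1547))² - 413066) = √((-1547/531)² - 413066) = √(2393209/281961 - 413066) = √(-116466109217/281961) = I*√116466109217/531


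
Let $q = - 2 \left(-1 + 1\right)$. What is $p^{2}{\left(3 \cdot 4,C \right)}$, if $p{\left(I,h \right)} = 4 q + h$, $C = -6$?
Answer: $36$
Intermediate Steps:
$q = 0$ ($q = \left(-2\right) 0 = 0$)
$p{\left(I,h \right)} = h$ ($p{\left(I,h \right)} = 4 \cdot 0 + h = 0 + h = h$)
$p^{2}{\left(3 \cdot 4,C \right)} = \left(-6\right)^{2} = 36$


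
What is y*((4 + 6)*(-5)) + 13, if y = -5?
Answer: 263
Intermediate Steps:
y*((4 + 6)*(-5)) + 13 = -5*(4 + 6)*(-5) + 13 = -50*(-5) + 13 = -5*(-50) + 13 = 250 + 13 = 263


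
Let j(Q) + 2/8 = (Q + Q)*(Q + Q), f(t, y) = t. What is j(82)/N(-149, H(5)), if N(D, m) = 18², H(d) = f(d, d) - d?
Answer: 35861/432 ≈ 83.012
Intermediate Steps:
j(Q) = -¼ + 4*Q² (j(Q) = -¼ + (Q + Q)*(Q + Q) = -¼ + (2*Q)*(2*Q) = -¼ + 4*Q²)
H(d) = 0 (H(d) = d - d = 0)
N(D, m) = 324
j(82)/N(-149, H(5)) = (-¼ + 4*82²)/324 = (-¼ + 4*6724)*(1/324) = (-¼ + 26896)*(1/324) = (107583/4)*(1/324) = 35861/432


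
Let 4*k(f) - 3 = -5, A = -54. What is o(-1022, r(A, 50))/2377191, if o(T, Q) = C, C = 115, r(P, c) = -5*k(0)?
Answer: 115/2377191 ≈ 4.8376e-5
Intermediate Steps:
k(f) = -1/2 (k(f) = 3/4 + (1/4)*(-5) = 3/4 - 5/4 = -1/2)
r(P, c) = 5/2 (r(P, c) = -5*(-1/2) = 5/2)
o(T, Q) = 115
o(-1022, r(A, 50))/2377191 = 115/2377191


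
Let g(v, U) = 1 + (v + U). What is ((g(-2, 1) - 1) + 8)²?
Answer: 49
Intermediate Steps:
g(v, U) = 1 + U + v (g(v, U) = 1 + (U + v) = 1 + U + v)
((g(-2, 1) - 1) + 8)² = (((1 + 1 - 2) - 1) + 8)² = ((0 - 1) + 8)² = (-1 + 8)² = 7² = 49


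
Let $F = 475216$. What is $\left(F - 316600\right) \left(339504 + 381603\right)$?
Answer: $114379107912$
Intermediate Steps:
$\left(F - 316600\right) \left(339504 + 381603\right) = \left(475216 - 316600\right) \left(339504 + 381603\right) = 158616 \cdot 721107 = 114379107912$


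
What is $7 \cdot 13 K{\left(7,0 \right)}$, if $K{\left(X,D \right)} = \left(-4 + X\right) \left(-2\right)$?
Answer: $-546$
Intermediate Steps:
$K{\left(X,D \right)} = 8 - 2 X$
$7 \cdot 13 K{\left(7,0 \right)} = 7 \cdot 13 \left(8 - 14\right) = 91 \left(8 - 14\right) = 91 \left(-6\right) = -546$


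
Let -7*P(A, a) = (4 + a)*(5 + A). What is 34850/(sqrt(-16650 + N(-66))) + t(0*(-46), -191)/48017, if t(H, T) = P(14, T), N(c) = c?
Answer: 3553/336119 - 17425*I*sqrt(4179)/4179 ≈ 0.010571 - 269.55*I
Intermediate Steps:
P(A, a) = -(4 + a)*(5 + A)/7
t(H, T) = -76/7 - 19*T/7 (t(H, T) = -20/7 - 5*T/7 - 4/7*14 - 1/7*14*T = -20/7 - 5*T/7 - 8 - 2*T = -76/7 - 19*T/7)
34850/(sqrt(-16650 + N(-66))) + t(0*(-46), -191)/48017 = 34850/(sqrt(-16650 - 66)) + (-76/7 - 19/7*(-191))/48017 = 34850/(sqrt(-16716)) + (-76/7 + 3629/7)*(1/48017) = 34850/((2*I*sqrt(4179))) + (3553/7)*(1/48017) = 34850*(-I*sqrt(4179)/8358) + 3553/336119 = -17425*I*sqrt(4179)/4179 + 3553/336119 = 3553/336119 - 17425*I*sqrt(4179)/4179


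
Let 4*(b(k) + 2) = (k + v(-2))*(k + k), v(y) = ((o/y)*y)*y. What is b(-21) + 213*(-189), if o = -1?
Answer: -80119/2 ≈ -40060.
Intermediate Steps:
v(y) = -y (v(y) = ((-1/y)*y)*y = -y)
b(k) = -2 + k*(2 + k)/2 (b(k) = -2 + ((k - 1*(-2))*(k + k))/4 = -2 + ((k + 2)*(2*k))/4 = -2 + ((2 + k)*(2*k))/4 = -2 + (2*k*(2 + k))/4 = -2 + k*(2 + k)/2)
b(-21) + 213*(-189) = (-2 - 21 + (1/2)*(-21)**2) + 213*(-189) = (-2 - 21 + (1/2)*441) - 40257 = (-2 - 21 + 441/2) - 40257 = 395/2 - 40257 = -80119/2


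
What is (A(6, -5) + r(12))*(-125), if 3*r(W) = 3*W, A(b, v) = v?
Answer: -875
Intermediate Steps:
r(W) = W (r(W) = (3*W)/3 = W)
(A(6, -5) + r(12))*(-125) = (-5 + 12)*(-125) = 7*(-125) = -875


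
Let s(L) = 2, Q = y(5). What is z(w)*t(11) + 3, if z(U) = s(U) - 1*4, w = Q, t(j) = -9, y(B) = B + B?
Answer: 21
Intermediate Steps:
y(B) = 2*B
Q = 10 (Q = 2*5 = 10)
w = 10
z(U) = -2 (z(U) = 2 - 1*4 = 2 - 4 = -2)
z(w)*t(11) + 3 = -2*(-9) + 3 = 18 + 3 = 21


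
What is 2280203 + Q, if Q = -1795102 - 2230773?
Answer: -1745672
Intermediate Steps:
Q = -4025875
2280203 + Q = 2280203 - 4025875 = -1745672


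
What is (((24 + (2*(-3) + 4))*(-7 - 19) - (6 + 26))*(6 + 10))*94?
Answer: -908416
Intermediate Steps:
(((24 + (2*(-3) + 4))*(-7 - 19) - (6 + 26))*(6 + 10))*94 = (((24 + (-6 + 4))*(-26) - 1*32)*16)*94 = (((24 - 2)*(-26) - 32)*16)*94 = ((22*(-26) - 32)*16)*94 = ((-572 - 32)*16)*94 = -604*16*94 = -9664*94 = -908416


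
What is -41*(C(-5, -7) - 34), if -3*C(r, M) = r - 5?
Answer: 3772/3 ≈ 1257.3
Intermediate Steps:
C(r, M) = 5/3 - r/3 (C(r, M) = -(r - 5)/3 = -(-5 + r)/3 = 5/3 - r/3)
-41*(C(-5, -7) - 34) = -41*((5/3 - ⅓*(-5)) - 34) = -41*((5/3 + 5/3) - 34) = -41*(10/3 - 34) = -41*(-92/3) = 3772/3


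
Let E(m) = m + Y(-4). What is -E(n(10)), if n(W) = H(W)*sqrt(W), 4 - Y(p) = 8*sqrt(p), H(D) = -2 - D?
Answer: -4 + 12*sqrt(10) + 16*I ≈ 33.947 + 16.0*I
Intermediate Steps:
Y(p) = 4 - 8*sqrt(p)
n(W) = sqrt(W)*(-2 - W) (n(W) = (-2 - W)*sqrt(W) = sqrt(W)*(-2 - W))
E(m) = 4 + m - 16*I (E(m) = m + (4 - 16*I) = 4 + m - 16*I)
-E(n(10)) = -(4 + sqrt(10)*(-2 - 1*10) - 16*I) = -(4 + sqrt(10)*(-2 - 10) - 16*I) = -(4 + sqrt(10)*(-12) - 16*I) = -(4 - 12*sqrt(10) - 16*I) = -(4 - 16*I - 12*sqrt(10)) = -4 + 12*sqrt(10) + 16*I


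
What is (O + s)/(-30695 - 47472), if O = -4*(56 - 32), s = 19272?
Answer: -19176/78167 ≈ -0.24532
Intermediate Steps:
O = -96 (O = -4*24 = -96)
(O + s)/(-30695 - 47472) = (-96 + 19272)/(-30695 - 47472) = 19176/(-78167) = 19176*(-1/78167) = -19176/78167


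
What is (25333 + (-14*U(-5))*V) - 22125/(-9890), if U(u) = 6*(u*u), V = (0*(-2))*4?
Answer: 50113099/1978 ≈ 25335.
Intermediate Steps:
V = 0 (V = 0*4 = 0)
U(u) = 6*u²
(25333 + (-14*U(-5))*V) - 22125/(-9890) = (25333 - 84*(-5)²*0) - 22125/(-9890) = (25333 - 84*25*0) - 22125*(-1/9890) = (25333 - 14*150*0) + 4425/1978 = (25333 - 2100*0) + 4425/1978 = (25333 + 0) + 4425/1978 = 25333 + 4425/1978 = 50113099/1978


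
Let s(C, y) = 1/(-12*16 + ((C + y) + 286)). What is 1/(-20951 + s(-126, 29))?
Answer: -3/62854 ≈ -4.7730e-5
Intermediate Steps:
s(C, y) = 1/(94 + C + y) (s(C, y) = 1/(-192 + (286 + C + y)) = 1/(94 + C + y))
1/(-20951 + s(-126, 29)) = 1/(-20951 + 1/(94 - 126 + 29)) = 1/(-20951 + 1/(-3)) = 1/(-20951 - ⅓) = 1/(-62854/3) = -3/62854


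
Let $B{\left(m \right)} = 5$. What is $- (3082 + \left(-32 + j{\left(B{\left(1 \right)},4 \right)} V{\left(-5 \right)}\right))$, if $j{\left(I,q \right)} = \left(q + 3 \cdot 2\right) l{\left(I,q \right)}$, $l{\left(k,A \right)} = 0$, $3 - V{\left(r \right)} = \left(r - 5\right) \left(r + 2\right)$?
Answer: $-3050$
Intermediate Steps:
$V{\left(r \right)} = 3 - \left(-5 + r\right) \left(2 + r\right)$ ($V{\left(r \right)} = 3 - \left(r - 5\right) \left(r + 2\right) = 3 - \left(-5 + r\right) \left(2 + r\right)$)
$j{\left(I,q \right)} = 0$ ($j{\left(I,q \right)} = \left(q + 3 \cdot 2\right) 0 = \left(q + 6\right) 0 = \left(6 + q\right) 0 = 0$)
$- (3082 + \left(-32 + j{\left(B{\left(1 \right)},4 \right)} V{\left(-5 \right)}\right)) = - (3082 - \left(32 + 0 \left(13 - \left(-5\right)^{2} + 3 \left(-5\right)\right)\right)) = - (3082 - \left(32 + 0 \left(13 - 25 - 15\right)\right)) = - (3082 + \left(-32 + 0 \left(-27\right)\right)) = - (3082 + \left(-32 + 0\right)) = - (3082 - 32) = \left(-1\right) 3050 = -3050$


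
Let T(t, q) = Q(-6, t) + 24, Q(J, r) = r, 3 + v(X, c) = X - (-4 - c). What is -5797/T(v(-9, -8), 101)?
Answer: -5797/8 ≈ -724.63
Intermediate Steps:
v(X, c) = 1 + X + c (v(X, c) = -3 + (X - (-4 - c)) = -3 + (X + (4 + c)) = -3 + (4 + X + c) = 1 + X + c)
T(t, q) = 24 + t (T(t, q) = t + 24 = 24 + t)
-5797/T(v(-9, -8), 101) = -5797/(24 + (1 - 9 - 8)) = -5797/(24 - 16) = -5797/8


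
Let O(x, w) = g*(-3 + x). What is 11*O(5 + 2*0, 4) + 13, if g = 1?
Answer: 35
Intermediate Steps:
O(x, w) = -3 + x (O(x, w) = 1*(-3 + x) = -3 + x)
11*O(5 + 2*0, 4) + 13 = 11*(-3 + (5 + 2*0)) + 13 = 11*(-3 + (5 + 0)) + 13 = 11*(-3 + 5) + 13 = 11*2 + 13 = 22 + 13 = 35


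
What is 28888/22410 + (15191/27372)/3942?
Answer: 57729034793/44778675960 ≈ 1.2892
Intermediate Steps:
28888/22410 + (15191/27372)/3942 = 28888*(1/22410) + (15191*(1/27372))*(1/3942) = 14444/11205 + (15191/27372)*(1/3942) = 14444/11205 + 15191/107900424 = 57729034793/44778675960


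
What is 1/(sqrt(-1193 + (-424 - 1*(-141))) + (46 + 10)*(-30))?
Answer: -140/235323 - I*sqrt(41)/470646 ≈ -0.00059493 - 1.3605e-5*I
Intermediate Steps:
1/(sqrt(-1193 + (-424 - 1*(-141))) + (46 + 10)*(-30)) = 1/(sqrt(-1193 + (-424 + 141)) + 56*(-30)) = 1/(sqrt(-1193 - 283) - 1680) = 1/(sqrt(-1476) - 1680) = 1/(6*I*sqrt(41) - 1680) = 1/(-1680 + 6*I*sqrt(41))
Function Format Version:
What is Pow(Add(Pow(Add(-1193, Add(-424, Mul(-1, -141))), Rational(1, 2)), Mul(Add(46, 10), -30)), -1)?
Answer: Add(Rational(-140, 235323), Mul(Rational(-1, 470646), I, Pow(41, Rational(1, 2)))) ≈ Add(-0.00059493, Mul(-1.3605e-5, I))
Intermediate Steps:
Pow(Add(Pow(Add(-1193, Add(-424, Mul(-1, -141))), Rational(1, 2)), Mul(Add(46, 10), -30)), -1) = Pow(Add(Pow(Add(-1193, Add(-424, 141)), Rational(1, 2)), Mul(56, -30)), -1) = Pow(Add(Pow(Add(-1193, -283), Rational(1, 2)), -1680), -1) = Pow(Add(Pow(-1476, Rational(1, 2)), -1680), -1) = Pow(Add(Mul(6, I, Pow(41, Rational(1, 2))), -1680), -1) = Pow(Add(-1680, Mul(6, I, Pow(41, Rational(1, 2)))), -1)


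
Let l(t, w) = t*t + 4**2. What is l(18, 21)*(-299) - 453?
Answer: -102113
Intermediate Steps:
l(t, w) = 16 + t**2 (l(t, w) = t**2 + 16 = 16 + t**2)
l(18, 21)*(-299) - 453 = (16 + 18**2)*(-299) - 453 = (16 + 324)*(-299) - 453 = 340*(-299) - 453 = -101660 - 453 = -102113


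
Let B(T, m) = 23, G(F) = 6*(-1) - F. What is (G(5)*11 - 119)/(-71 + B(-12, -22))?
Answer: 5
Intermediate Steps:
G(F) = -6 - F
(G(5)*11 - 119)/(-71 + B(-12, -22)) = ((-6 - 1*5)*11 - 119)/(-71 + 23) = ((-6 - 5)*11 - 119)/(-48) = (-11*11 - 119)*(-1/48) = (-121 - 119)*(-1/48) = -240*(-1/48) = 5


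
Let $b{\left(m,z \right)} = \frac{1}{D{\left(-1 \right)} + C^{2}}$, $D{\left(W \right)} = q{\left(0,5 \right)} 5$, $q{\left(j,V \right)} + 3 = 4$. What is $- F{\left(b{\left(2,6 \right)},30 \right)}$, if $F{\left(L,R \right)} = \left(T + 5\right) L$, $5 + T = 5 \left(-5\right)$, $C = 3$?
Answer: $\frac{25}{14} \approx 1.7857$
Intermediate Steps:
$q{\left(j,V \right)} = 1$ ($q{\left(j,V \right)} = -3 + 4 = 1$)
$T = -30$ ($T = -5 + 5 \left(-5\right) = -5 - 25 = -30$)
$D{\left(W \right)} = 5$ ($D{\left(W \right)} = 1 \cdot 5 = 5$)
$b{\left(m,z \right)} = \frac{1}{14}$ ($b{\left(m,z \right)} = \frac{1}{5 + 3^{2}} = \frac{1}{5 + 9} = \frac{1}{14}$)
$F{\left(L,R \right)} = - 25 L$ ($F{\left(L,R \right)} = \left(-30 + 5\right) L = - 25 L$)
$- F{\left(b{\left(2,6 \right)},30 \right)} = - \frac{-25}{14} = \left(-1\right) \left(- \frac{25}{14}\right) = \frac{25}{14}$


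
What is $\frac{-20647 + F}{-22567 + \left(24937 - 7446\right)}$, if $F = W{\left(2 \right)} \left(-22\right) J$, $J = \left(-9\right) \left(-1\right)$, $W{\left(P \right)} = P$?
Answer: $\frac{21043}{5076} \approx 4.1456$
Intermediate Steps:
$J = 9$
$F = -396$ ($F = 2 \left(-22\right) 9 = \left(-44\right) 9 = -396$)
$\frac{-20647 + F}{-22567 + \left(24937 - 7446\right)} = \frac{-20647 - 396}{-22567 + \left(24937 - 7446\right)} = - \frac{21043}{-22567 + \left(24937 - 7446\right)} = - \frac{21043}{-22567 + 17491} = - \frac{21043}{-5076} = \left(-21043\right) \left(- \frac{1}{5076}\right) = \frac{21043}{5076}$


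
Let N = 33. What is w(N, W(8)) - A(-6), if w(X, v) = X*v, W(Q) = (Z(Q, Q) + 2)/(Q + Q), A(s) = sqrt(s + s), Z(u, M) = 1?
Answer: 99/16 - 2*I*sqrt(3) ≈ 6.1875 - 3.4641*I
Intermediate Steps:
A(s) = sqrt(2)*sqrt(s) (A(s) = sqrt(2*s) = sqrt(2)*sqrt(s))
W(Q) = 3/(2*Q) (W(Q) = (1 + 2)/(Q + Q) = 3/((2*Q)) = 3*(1/(2*Q)) = 3/(2*Q))
w(N, W(8)) - A(-6) = 33*((3/2)/8) - sqrt(2)*sqrt(-6) = 33*((3/2)*(1/8)) - sqrt(2)*I*sqrt(6) = 33*(3/16) - 2*I*sqrt(3) = 99/16 - 2*I*sqrt(3)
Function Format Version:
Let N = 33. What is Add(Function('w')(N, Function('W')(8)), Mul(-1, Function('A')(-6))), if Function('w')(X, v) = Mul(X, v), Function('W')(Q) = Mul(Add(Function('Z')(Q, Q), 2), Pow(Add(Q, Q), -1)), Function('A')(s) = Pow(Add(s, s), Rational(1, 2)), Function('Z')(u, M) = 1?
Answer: Add(Rational(99, 16), Mul(-2, I, Pow(3, Rational(1, 2)))) ≈ Add(6.1875, Mul(-3.4641, I))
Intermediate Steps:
Function('A')(s) = Mul(Pow(2, Rational(1, 2)), Pow(s, Rational(1, 2))) (Function('A')(s) = Pow(Mul(2, s), Rational(1, 2)) = Mul(Pow(2, Rational(1, 2)), Pow(s, Rational(1, 2))))
Function('W')(Q) = Mul(Rational(3, 2), Pow(Q, -1)) (Function('W')(Q) = Mul(Add(1, 2), Pow(Add(Q, Q), -1)) = Mul(3, Pow(Mul(2, Q), -1)) = Mul(3, Mul(Rational(1, 2), Pow(Q, -1))) = Mul(Rational(3, 2), Pow(Q, -1)))
Add(Function('w')(N, Function('W')(8)), Mul(-1, Function('A')(-6))) = Add(Mul(33, Mul(Rational(3, 2), Pow(8, -1))), Mul(-1, Mul(Pow(2, Rational(1, 2)), Pow(-6, Rational(1, 2))))) = Add(Mul(33, Mul(Rational(3, 2), Rational(1, 8))), Mul(-1, Mul(Pow(2, Rational(1, 2)), Mul(I, Pow(6, Rational(1, 2)))))) = Add(Mul(33, Rational(3, 16)), Mul(-1, Mul(2, I, Pow(3, Rational(1, 2))))) = Add(Rational(99, 16), Mul(-2, I, Pow(3, Rational(1, 2))))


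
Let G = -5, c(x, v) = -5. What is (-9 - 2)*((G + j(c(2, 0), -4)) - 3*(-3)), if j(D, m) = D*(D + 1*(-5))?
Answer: -594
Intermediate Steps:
j(D, m) = D*(-5 + D) (j(D, m) = D*(D - 5) = D*(-5 + D))
(-9 - 2)*((G + j(c(2, 0), -4)) - 3*(-3)) = (-9 - 2)*((-5 - 5*(-5 - 5)) - 3*(-3)) = -11*((-5 - 5*(-10)) + 9) = -11*((-5 + 50) + 9) = -11*(45 + 9) = -11*54 = -594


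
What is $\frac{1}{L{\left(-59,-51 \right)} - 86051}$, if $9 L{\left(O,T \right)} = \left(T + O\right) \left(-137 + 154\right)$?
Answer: $- \frac{9}{776329} \approx -1.1593 \cdot 10^{-5}$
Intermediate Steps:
$L{\left(O,T \right)} = \frac{17 O}{9} + \frac{17 T}{9}$ ($L{\left(O,T \right)} = \frac{\left(T + O\right) \left(-137 + 154\right)}{9} = \frac{\left(O + T\right) 17}{9} = \frac{17 O + 17 T}{9} = \frac{17 O}{9} + \frac{17 T}{9}$)
$\frac{1}{L{\left(-59,-51 \right)} - 86051} = \frac{1}{\left(\frac{17}{9} \left(-59\right) + \frac{17}{9} \left(-51\right)\right) - 86051} = \frac{1}{\left(- \frac{1003}{9} - \frac{289}{3}\right) - 86051} = \frac{1}{- \frac{1870}{9} - 86051} = \frac{1}{- \frac{776329}{9}} = - \frac{9}{776329}$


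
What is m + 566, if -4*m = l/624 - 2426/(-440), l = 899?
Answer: 77461807/137280 ≈ 564.26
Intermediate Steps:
m = -238673/137280 (m = -(899/624 - 2426/(-440))/4 = -(899*(1/624) - 2426*(-1/440))/4 = -(899/624 + 1213/220)/4 = -1/4*238673/34320 = -238673/137280 ≈ -1.7386)
m + 566 = -238673/137280 + 566 = 77461807/137280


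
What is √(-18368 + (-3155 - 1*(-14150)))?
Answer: I*√7373 ≈ 85.866*I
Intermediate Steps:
√(-18368 + (-3155 - 1*(-14150))) = √(-18368 + (-3155 + 14150)) = √(-18368 + 10995) = √(-7373) = I*√7373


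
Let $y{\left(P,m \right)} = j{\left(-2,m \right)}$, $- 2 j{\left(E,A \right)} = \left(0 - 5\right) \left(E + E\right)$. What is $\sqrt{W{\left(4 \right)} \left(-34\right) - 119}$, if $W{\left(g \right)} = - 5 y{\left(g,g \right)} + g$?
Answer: $i \sqrt{1955} \approx 44.215 i$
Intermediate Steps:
$j{\left(E,A \right)} = 5 E$ ($j{\left(E,A \right)} = - \frac{\left(0 - 5\right) \left(E + E\right)}{2} = - \frac{\left(-5\right) 2 E}{2} = - \frac{\left(-10\right) E}{2} = 5 E$)
$y{\left(P,m \right)} = -10$ ($y{\left(P,m \right)} = 5 \left(-2\right) = -10$)
$W{\left(g \right)} = 50 + g$ ($W{\left(g \right)} = \left(-5\right) \left(-10\right) + g = 50 + g$)
$\sqrt{W{\left(4 \right)} \left(-34\right) - 119} = \sqrt{\left(50 + 4\right) \left(-34\right) - 119} = \sqrt{54 \left(-34\right) - 119} = \sqrt{-1836 - 119} = \sqrt{-1955} = i \sqrt{1955}$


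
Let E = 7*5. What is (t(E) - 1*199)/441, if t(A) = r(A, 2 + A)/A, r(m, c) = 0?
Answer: -199/441 ≈ -0.45125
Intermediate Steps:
E = 35
t(A) = 0 (t(A) = 0/A = 0)
(t(E) - 1*199)/441 = (0 - 1*199)/441 = (0 - 199)*(1/441) = -199*1/441 = -199/441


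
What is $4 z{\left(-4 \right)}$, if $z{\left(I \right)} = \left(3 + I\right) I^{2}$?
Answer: $-64$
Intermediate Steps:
$z{\left(I \right)} = I^{2} \left(3 + I\right)$
$4 z{\left(-4 \right)} = 4 \left(-4\right)^{2} \left(3 - 4\right) = 4 \cdot 16 \left(-1\right) = 4 \left(-16\right) = -64$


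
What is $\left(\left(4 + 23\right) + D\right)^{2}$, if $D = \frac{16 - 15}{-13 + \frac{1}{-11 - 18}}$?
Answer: $\frac{103571329}{142884} \approx 724.86$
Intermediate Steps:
$D = - \frac{29}{378}$ ($D = 1 \frac{1}{-13 + \frac{1}{-29}} = 1 \frac{1}{-13 - \frac{1}{29}} = 1 \frac{1}{- \frac{378}{29}} = 1 \left(- \frac{29}{378}\right) = - \frac{29}{378} \approx -0.07672$)
$\left(\left(4 + 23\right) + D\right)^{2} = \left(\left(4 + 23\right) - \frac{29}{378}\right)^{2} = \left(27 - \frac{29}{378}\right)^{2} = \left(\frac{10177}{378}\right)^{2} = \frac{103571329}{142884}$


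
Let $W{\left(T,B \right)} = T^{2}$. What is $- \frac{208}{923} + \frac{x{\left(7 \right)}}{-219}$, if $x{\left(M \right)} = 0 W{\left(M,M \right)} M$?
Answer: $- \frac{16}{71} \approx -0.22535$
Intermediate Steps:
$x{\left(M \right)} = 0$ ($x{\left(M \right)} = 0 M^{2} M = 0 M = 0$)
$- \frac{208}{923} + \frac{x{\left(7 \right)}}{-219} = - \frac{208}{923} + \frac{0}{-219} = \left(-208\right) \frac{1}{923} + 0 \left(- \frac{1}{219}\right) = - \frac{16}{71} + 0 = - \frac{16}{71}$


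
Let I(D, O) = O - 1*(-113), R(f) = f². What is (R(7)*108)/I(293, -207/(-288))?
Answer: 56448/1213 ≈ 46.536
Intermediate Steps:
I(D, O) = 113 + O (I(D, O) = O + 113 = 113 + O)
(R(7)*108)/I(293, -207/(-288)) = (7²*108)/(113 - 207/(-288)) = (49*108)/(113 - 207*(-1/288)) = 5292/(113 + 23/32) = 5292/(3639/32) = 5292*(32/3639) = 56448/1213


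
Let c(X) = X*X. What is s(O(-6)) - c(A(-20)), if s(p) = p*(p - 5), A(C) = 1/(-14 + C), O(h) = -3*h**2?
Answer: 14107823/1156 ≈ 12204.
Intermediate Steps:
c(X) = X**2
s(p) = p*(-5 + p)
s(O(-6)) - c(A(-20)) = (-3*(-6)**2)*(-5 - 3*(-6)**2) - (1/(-14 - 20))**2 = (-3*36)*(-5 - 3*36) - (1/(-34))**2 = -108*(-5 - 108) - (-1/34)**2 = -108*(-113) - 1*1/1156 = 12204 - 1/1156 = 14107823/1156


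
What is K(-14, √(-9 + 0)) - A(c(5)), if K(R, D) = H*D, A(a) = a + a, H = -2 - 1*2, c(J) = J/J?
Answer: -2 - 12*I ≈ -2.0 - 12.0*I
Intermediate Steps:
c(J) = 1
H = -4 (H = -2 - 2 = -4)
A(a) = 2*a
K(R, D) = -4*D
K(-14, √(-9 + 0)) - A(c(5)) = -4*√(-9 + 0) - 2 = -12*I - 1*2 = -12*I - 2 = -2 - 12*I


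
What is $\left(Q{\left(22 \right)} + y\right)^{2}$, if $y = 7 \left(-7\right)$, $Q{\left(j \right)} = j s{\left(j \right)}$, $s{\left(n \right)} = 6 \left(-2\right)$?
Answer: $97969$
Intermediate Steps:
$s{\left(n \right)} = -12$
$Q{\left(j \right)} = - 12 j$ ($Q{\left(j \right)} = j \left(-12\right) = - 12 j$)
$y = -49$
$\left(Q{\left(22 \right)} + y\right)^{2} = \left(\left(-12\right) 22 - 49\right)^{2} = \left(-264 - 49\right)^{2} = \left(-313\right)^{2} = 97969$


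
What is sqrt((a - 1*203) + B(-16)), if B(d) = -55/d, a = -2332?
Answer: I*sqrt(40505)/4 ≈ 50.315*I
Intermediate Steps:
sqrt((a - 1*203) + B(-16)) = sqrt((-2332 - 1*203) - 55/(-16)) = sqrt((-2332 - 203) - 55*(-1/16)) = sqrt(-2535 + 55/16) = sqrt(-40505/16) = I*sqrt(40505)/4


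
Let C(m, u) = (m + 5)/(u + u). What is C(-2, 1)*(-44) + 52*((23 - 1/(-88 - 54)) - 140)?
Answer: -436624/71 ≈ -6149.6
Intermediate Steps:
C(m, u) = (5 + m)/(2*u) (C(m, u) = (5 + m)/((2*u)) = (5 + m)*(1/(2*u)) = (5 + m)/(2*u))
C(-2, 1)*(-44) + 52*((23 - 1/(-88 - 54)) - 140) = ((1/2)*(5 - 2)/1)*(-44) + 52*((23 - 1/(-88 - 54)) - 140) = ((1/2)*1*3)*(-44) + 52*((23 - 1/(-142)) - 140) = (3/2)*(-44) + 52*((23 - 1*(-1/142)) - 140) = -66 + 52*((23 + 1/142) - 140) = -66 + 52*(3267/142 - 140) = -66 + 52*(-16613/142) = -66 - 431938/71 = -436624/71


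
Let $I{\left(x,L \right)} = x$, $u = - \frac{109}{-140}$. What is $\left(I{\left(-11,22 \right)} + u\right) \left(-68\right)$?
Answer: $\frac{24327}{35} \approx 695.06$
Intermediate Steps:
$u = \frac{109}{140}$ ($u = \left(-109\right) \left(- \frac{1}{140}\right) = \frac{109}{140} \approx 0.77857$)
$\left(I{\left(-11,22 \right)} + u\right) \left(-68\right) = \left(-11 + \frac{109}{140}\right) \left(-68\right) = \left(- \frac{1431}{140}\right) \left(-68\right) = \frac{24327}{35}$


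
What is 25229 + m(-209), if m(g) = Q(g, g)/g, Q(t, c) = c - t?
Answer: 25229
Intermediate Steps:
m(g) = 0 (m(g) = (g - g)/g = 0/g = 0)
25229 + m(-209) = 25229 + 0 = 25229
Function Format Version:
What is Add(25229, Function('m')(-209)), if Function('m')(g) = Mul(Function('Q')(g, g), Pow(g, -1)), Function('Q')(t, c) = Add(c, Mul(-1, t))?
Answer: 25229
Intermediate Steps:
Function('m')(g) = 0 (Function('m')(g) = Mul(Add(g, Mul(-1, g)), Pow(g, -1)) = Mul(0, Pow(g, -1)) = 0)
Add(25229, Function('m')(-209)) = Add(25229, 0) = 25229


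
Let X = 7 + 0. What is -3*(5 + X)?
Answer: -36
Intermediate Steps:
X = 7
-3*(5 + X) = -3*(5 + 7) = -3*12 = -36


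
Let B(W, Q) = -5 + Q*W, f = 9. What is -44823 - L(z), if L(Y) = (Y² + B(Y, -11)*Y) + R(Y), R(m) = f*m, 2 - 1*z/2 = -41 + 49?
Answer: -43335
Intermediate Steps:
z = -12 (z = 4 - 2*(-41 + 49) = 4 - 2*8 = 4 - 16 = -12)
R(m) = 9*m
L(Y) = Y² + 9*Y + Y*(-5 - 11*Y) (L(Y) = (Y² + (-5 - 11*Y)*Y) + 9*Y = (Y² + Y*(-5 - 11*Y)) + 9*Y = Y² + 9*Y + Y*(-5 - 11*Y))
-44823 - L(z) = -44823 - 2*(-12)*(2 - 5*(-12)) = -44823 - 2*(-12)*(2 + 60) = -44823 - 2*(-12)*62 = -44823 - 1*(-1488) = -44823 + 1488 = -43335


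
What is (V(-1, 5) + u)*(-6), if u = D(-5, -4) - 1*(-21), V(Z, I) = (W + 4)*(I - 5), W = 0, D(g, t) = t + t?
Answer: -78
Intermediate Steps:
D(g, t) = 2*t
V(Z, I) = -20 + 4*I (V(Z, I) = (0 + 4)*(I - 5) = 4*(-5 + I) = -20 + 4*I)
u = 13 (u = 2*(-4) - 1*(-21) = -8 + 21 = 13)
(V(-1, 5) + u)*(-6) = ((-20 + 4*5) + 13)*(-6) = ((-20 + 20) + 13)*(-6) = (0 + 13)*(-6) = 13*(-6) = -78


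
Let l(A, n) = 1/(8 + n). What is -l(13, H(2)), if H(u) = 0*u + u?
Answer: -1/10 ≈ -0.10000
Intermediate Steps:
H(u) = u (H(u) = 0 + u = u)
-l(13, H(2)) = -1/(8 + 2) = -1/10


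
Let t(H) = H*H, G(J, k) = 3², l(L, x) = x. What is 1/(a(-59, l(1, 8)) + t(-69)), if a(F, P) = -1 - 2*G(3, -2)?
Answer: 1/4742 ≈ 0.00021088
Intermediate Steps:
G(J, k) = 9
t(H) = H²
a(F, P) = -19 (a(F, P) = -1 - 2*9 = -1 - 18 = -19)
1/(a(-59, l(1, 8)) + t(-69)) = 1/(-19 + (-69)²) = 1/(-19 + 4761) = 1/4742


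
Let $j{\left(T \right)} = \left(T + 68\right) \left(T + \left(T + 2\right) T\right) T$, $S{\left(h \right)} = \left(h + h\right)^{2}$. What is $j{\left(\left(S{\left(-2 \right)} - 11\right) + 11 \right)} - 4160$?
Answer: $404416$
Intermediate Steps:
$S{\left(h \right)} = 4 h^{2}$ ($S{\left(h \right)} = \left(2 h\right)^{2} = 4 h^{2}$)
$j{\left(T \right)} = T \left(68 + T\right) \left(T + T \left(2 + T\right)\right)$ ($j{\left(T \right)} = \left(68 + T\right) \left(T + \left(2 + T\right) T\right) T = \left(68 + T\right) \left(T + T \left(2 + T\right)\right) T = T \left(68 + T\right) \left(T + T \left(2 + T\right)\right)$)
$j{\left(\left(S{\left(-2 \right)} - 11\right) + 11 \right)} - 4160 = \left(\left(4 \left(-2\right)^{2} - 11\right) + 11\right)^{2} \left(204 + \left(\left(4 \left(-2\right)^{2} - 11\right) + 11\right)^{2} + 71 \left(\left(4 \left(-2\right)^{2} - 11\right) + 11\right)\right) - 4160 = \left(\left(4 \cdot 4 - 11\right) + 11\right)^{2} \left(204 + \left(\left(4 \cdot 4 - 11\right) + 11\right)^{2} + 71 \left(\left(4 \cdot 4 - 11\right) + 11\right)\right) - 4160 = \left(\left(16 - 11\right) + 11\right)^{2} \left(204 + \left(\left(16 - 11\right) + 11\right)^{2} + 71 \left(\left(16 - 11\right) + 11\right)\right) - 4160 = \left(5 + 11\right)^{2} \left(204 + \left(5 + 11\right)^{2} + 71 \left(5 + 11\right)\right) - 4160 = 16^{2} \left(204 + 16^{2} + 71 \cdot 16\right) - 4160 = 256 \left(204 + 256 + 1136\right) - 4160 = 256 \cdot 1596 - 4160 = 408576 - 4160 = 404416$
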